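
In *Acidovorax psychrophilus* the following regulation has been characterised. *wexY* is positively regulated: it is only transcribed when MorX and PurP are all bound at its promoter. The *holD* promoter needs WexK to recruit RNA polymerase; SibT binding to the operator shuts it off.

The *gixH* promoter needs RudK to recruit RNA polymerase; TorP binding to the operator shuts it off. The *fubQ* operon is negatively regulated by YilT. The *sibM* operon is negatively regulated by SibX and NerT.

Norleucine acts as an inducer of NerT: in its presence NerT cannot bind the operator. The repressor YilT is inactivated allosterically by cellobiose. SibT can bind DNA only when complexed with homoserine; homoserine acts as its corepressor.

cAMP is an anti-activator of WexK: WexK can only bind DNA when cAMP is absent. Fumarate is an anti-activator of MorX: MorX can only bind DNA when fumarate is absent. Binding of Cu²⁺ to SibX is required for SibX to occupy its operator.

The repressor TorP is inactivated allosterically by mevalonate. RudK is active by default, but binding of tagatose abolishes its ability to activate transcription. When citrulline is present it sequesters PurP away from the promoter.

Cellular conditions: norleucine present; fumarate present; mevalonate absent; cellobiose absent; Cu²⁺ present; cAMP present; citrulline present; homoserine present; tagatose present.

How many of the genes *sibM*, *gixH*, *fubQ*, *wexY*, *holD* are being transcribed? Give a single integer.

0

Cu²⁺ is present, so SibX is active.
Norleucine is present, so NerT is inactive.
With repressor SibX bound, *sibM* is not transcribed.
→ *sibM* is OFF.
Tagatose is present, so RudK is inactive.
Mevalonate is absent, so TorP is active.
With repressor TorP bound, *gixH* is not transcribed.
→ *gixH* is OFF.
Cellobiose is absent, so YilT is active.
With repressor YilT bound, *fubQ* is not transcribed.
→ *fubQ* is OFF.
Fumarate is present, so MorX is inactive.
Citrulline is present, so PurP is inactive.
Required activator MorX is absent, so *wexY* is not transcribed.
→ *wexY* is OFF.
cAMP is present, so WexK is inactive.
Homoserine is present, so SibT is active.
With repressor SibT bound, *holD* is not transcribed.
→ *holD* is OFF.
0 of the 5 genes are transcribed.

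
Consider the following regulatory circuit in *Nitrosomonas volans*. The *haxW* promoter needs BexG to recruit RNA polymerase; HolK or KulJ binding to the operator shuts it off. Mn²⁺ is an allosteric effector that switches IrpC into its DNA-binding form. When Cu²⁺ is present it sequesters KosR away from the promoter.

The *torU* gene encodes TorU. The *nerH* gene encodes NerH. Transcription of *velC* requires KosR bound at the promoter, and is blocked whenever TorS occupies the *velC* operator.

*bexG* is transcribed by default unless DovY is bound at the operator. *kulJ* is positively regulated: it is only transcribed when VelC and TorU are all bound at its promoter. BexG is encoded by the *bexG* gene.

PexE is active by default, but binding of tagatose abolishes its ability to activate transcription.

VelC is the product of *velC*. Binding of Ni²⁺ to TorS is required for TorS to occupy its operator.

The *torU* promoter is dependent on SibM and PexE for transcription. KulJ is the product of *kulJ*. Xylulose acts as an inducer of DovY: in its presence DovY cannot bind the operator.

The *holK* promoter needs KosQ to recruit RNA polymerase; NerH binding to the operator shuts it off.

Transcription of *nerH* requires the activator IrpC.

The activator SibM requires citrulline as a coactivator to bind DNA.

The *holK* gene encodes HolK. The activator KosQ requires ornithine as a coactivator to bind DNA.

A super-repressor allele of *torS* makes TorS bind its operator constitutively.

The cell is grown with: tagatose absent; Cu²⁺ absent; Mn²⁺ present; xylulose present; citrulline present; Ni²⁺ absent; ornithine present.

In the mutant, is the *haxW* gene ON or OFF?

ON

Mn²⁺ is present, so IrpC is active.
No repressor is bound and IrpC is active, so *nerH* is transcribed.
So NerH is produced and active.
Ornithine is present, so KosQ is active.
With repressor NerH bound, *holK* is not transcribed.
So HolK is not produced.
Xylulose is present, so DovY is inactive.
With no repressor bound, *bexG* is transcribed.
So BexG is produced and active.
TorS is constitutively active in this strain.
Cu²⁺ is absent, so KosR is active.
With repressor TorS bound, *velC* is not transcribed.
So VelC is not produced.
Citrulline is present, so SibM is active.
Tagatose is absent, so PexE is active.
No repressor is bound and SibM and PexE are active, so *torU* is transcribed.
So TorU is produced and active.
Required activator VelC is absent, so *kulJ* is not transcribed.
So KulJ is not produced.
No repressor is bound and BexG is active, so *haxW* is transcribed.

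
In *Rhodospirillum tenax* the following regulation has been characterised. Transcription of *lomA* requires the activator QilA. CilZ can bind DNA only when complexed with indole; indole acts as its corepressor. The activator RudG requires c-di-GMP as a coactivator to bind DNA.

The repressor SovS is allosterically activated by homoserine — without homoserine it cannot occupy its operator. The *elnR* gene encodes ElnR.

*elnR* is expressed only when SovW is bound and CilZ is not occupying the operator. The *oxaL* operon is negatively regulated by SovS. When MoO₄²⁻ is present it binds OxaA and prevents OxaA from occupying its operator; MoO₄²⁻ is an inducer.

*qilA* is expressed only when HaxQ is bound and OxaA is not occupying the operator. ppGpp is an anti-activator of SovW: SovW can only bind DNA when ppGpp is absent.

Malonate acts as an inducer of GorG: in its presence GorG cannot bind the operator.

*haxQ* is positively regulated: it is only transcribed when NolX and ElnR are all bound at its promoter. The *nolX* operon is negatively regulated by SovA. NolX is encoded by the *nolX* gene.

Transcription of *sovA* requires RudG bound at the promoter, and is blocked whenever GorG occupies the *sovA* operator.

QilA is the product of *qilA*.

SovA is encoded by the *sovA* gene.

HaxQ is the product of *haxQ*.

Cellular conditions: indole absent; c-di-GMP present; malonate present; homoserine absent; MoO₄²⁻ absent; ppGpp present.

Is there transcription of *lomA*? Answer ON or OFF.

OFF

Malonate is present, so GorG is inactive.
c-di-GMP is present, so RudG is active.
No repressor is bound and RudG is active, so *sovA* is transcribed.
So SovA is produced and active.
With repressor SovA bound, *nolX* is not transcribed.
So NolX is not produced.
Indole is absent, so CilZ is inactive.
ppGpp is present, so SovW is inactive.
Required activator SovW is absent, so *elnR* is not transcribed.
So ElnR is not produced.
Required activator NolX is absent, so *haxQ* is not transcribed.
So HaxQ is not produced.
MoO₄²⁻ is absent, so OxaA is active.
With repressor OxaA bound, *qilA* is not transcribed.
So QilA is not produced.
Required activator QilA is absent, so *lomA* is not transcribed.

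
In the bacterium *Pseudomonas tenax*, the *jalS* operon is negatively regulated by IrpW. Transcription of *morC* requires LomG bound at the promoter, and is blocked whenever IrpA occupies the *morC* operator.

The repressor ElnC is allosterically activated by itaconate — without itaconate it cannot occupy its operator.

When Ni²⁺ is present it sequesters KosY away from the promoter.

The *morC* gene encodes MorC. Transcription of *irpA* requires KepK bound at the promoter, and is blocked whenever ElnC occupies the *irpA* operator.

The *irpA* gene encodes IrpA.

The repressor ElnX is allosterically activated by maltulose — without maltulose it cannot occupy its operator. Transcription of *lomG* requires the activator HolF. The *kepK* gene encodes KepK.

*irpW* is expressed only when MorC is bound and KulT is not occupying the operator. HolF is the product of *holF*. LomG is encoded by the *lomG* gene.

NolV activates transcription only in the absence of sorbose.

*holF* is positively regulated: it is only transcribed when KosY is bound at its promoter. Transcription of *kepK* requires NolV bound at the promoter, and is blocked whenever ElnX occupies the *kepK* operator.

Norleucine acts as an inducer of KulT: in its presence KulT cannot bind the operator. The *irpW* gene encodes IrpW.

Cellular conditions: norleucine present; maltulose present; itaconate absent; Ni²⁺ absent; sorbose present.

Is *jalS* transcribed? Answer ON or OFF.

Maltulose is present, so ElnX is active.
Sorbose is present, so NolV is inactive.
With repressor ElnX bound, *kepK* is not transcribed.
So KepK is not produced.
Itaconate is absent, so ElnC is inactive.
Required activator KepK is absent, so *irpA* is not transcribed.
So IrpA is not produced.
Ni²⁺ is absent, so KosY is active.
No repressor is bound and KosY is active, so *holF* is transcribed.
So HolF is produced and active.
No repressor is bound and HolF is active, so *lomG* is transcribed.
So LomG is produced and active.
No repressor is bound and LomG is active, so *morC* is transcribed.
So MorC is produced and active.
Norleucine is present, so KulT is inactive.
No repressor is bound and MorC is active, so *irpW* is transcribed.
So IrpW is produced and active.
With repressor IrpW bound, *jalS* is not transcribed.

OFF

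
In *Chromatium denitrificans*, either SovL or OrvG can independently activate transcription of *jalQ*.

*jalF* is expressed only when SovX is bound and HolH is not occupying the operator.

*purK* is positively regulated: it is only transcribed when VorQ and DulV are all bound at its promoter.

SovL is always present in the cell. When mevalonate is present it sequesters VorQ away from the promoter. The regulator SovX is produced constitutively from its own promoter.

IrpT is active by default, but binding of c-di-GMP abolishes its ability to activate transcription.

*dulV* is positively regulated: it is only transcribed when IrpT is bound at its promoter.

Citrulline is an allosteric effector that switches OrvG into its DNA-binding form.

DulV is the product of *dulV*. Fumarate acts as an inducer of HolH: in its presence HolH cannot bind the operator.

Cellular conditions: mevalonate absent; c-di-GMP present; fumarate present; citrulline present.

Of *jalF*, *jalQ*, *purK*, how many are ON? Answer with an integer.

Fumarate is present, so HolH is inactive.
SovX is produced constitutively and is active.
No repressor is bound and SovX is active, so *jalF* is transcribed.
→ *jalF* is ON.
SovL is produced constitutively and is active.
Citrulline is present, so OrvG is active.
Activator SovL is present, so *jalQ* is transcribed.
→ *jalQ* is ON.
Mevalonate is absent, so VorQ is active.
c-di-GMP is present, so IrpT is inactive.
Required activator IrpT is absent, so *dulV* is not transcribed.
So DulV is not produced.
Required activator DulV is absent, so *purK* is not transcribed.
→ *purK* is OFF.
2 of the 3 genes are transcribed.

2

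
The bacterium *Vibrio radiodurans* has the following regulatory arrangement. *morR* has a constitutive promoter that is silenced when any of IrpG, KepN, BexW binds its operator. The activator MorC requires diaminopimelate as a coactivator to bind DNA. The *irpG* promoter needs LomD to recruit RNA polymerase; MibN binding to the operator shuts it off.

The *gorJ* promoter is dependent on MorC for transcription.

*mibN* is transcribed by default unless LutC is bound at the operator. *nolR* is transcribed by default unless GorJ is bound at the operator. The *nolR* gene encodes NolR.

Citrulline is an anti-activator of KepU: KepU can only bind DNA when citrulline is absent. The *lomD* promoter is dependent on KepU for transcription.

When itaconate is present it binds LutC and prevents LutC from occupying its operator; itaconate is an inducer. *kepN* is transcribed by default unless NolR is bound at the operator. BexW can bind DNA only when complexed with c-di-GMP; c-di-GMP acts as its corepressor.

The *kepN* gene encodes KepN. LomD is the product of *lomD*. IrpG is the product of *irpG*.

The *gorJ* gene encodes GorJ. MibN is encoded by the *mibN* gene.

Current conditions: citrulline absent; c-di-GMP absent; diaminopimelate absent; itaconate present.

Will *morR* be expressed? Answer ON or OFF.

Itaconate is present, so LutC is inactive.
With no repressor bound, *mibN* is transcribed.
So MibN is produced and active.
Citrulline is absent, so KepU is active.
No repressor is bound and KepU is active, so *lomD* is transcribed.
So LomD is produced and active.
With repressor MibN bound, *irpG* is not transcribed.
So IrpG is not produced.
Diaminopimelate is absent, so MorC is inactive.
Required activator MorC is absent, so *gorJ* is not transcribed.
So GorJ is not produced.
With no repressor bound, *nolR* is transcribed.
So NolR is produced and active.
With repressor NolR bound, *kepN* is not transcribed.
So KepN is not produced.
c-di-GMP is absent, so BexW is inactive.
With no repressor bound, *morR* is transcribed.

ON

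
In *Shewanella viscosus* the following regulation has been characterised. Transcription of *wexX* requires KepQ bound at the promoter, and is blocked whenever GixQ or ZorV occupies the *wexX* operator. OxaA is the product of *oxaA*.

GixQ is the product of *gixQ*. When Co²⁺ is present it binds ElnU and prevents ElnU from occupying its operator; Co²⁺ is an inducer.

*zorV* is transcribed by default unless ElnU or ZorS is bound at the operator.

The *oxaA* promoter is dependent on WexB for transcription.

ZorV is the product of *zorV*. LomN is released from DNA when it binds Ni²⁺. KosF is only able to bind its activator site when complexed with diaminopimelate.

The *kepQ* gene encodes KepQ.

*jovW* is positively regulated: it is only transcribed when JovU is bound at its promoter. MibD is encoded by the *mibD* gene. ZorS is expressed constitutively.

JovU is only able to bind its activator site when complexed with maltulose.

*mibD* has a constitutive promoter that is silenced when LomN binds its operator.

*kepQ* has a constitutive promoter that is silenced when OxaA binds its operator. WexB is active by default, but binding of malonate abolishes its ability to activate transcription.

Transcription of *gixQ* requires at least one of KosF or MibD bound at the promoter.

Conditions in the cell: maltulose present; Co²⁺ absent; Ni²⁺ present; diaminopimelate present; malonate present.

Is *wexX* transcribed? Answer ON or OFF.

Malonate is present, so WexB is inactive.
Required activator WexB is absent, so *oxaA* is not transcribed.
So OxaA is not produced.
With no repressor bound, *kepQ* is transcribed.
So KepQ is produced and active.
Diaminopimelate is present, so KosF is active.
Ni²⁺ is present, so LomN is inactive.
With no repressor bound, *mibD* is transcribed.
So MibD is produced and active.
Activator KosF is present, so *gixQ* is transcribed.
So GixQ is produced and active.
Co²⁺ is absent, so ElnU is active.
ZorS is produced constitutively and is active.
With repressor ElnU bound, *zorV* is not transcribed.
So ZorV is not produced.
With repressor GixQ bound, *wexX* is not transcribed.

OFF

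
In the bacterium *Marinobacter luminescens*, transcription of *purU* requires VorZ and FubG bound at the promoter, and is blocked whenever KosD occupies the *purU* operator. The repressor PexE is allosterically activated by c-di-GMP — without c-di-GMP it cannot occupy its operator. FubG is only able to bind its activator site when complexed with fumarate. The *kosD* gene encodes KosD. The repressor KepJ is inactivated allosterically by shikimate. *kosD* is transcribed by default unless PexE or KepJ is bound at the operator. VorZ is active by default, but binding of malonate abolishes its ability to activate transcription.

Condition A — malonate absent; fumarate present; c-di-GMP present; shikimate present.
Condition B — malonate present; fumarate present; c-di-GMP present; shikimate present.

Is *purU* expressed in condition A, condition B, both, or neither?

Condition A:
Malonate is absent, so VorZ is active.
Fumarate is present, so FubG is active.
c-di-GMP is present, so PexE is active.
Shikimate is present, so KepJ is inactive.
With repressor PexE bound, *kosD* is not transcribed.
So KosD is not produced.
No repressor is bound and VorZ and FubG are active, so *purU* is transcribed.
→ *purU* is ON in A.
Condition B:
Malonate is present, so VorZ is inactive.
Fumarate is present, so FubG is active.
c-di-GMP is present, so PexE is active.
Shikimate is present, so KepJ is inactive.
With repressor PexE bound, *kosD* is not transcribed.
So KosD is not produced.
Required activator VorZ is absent, so *purU* is not transcribed.
→ *purU* is OFF in B.

A only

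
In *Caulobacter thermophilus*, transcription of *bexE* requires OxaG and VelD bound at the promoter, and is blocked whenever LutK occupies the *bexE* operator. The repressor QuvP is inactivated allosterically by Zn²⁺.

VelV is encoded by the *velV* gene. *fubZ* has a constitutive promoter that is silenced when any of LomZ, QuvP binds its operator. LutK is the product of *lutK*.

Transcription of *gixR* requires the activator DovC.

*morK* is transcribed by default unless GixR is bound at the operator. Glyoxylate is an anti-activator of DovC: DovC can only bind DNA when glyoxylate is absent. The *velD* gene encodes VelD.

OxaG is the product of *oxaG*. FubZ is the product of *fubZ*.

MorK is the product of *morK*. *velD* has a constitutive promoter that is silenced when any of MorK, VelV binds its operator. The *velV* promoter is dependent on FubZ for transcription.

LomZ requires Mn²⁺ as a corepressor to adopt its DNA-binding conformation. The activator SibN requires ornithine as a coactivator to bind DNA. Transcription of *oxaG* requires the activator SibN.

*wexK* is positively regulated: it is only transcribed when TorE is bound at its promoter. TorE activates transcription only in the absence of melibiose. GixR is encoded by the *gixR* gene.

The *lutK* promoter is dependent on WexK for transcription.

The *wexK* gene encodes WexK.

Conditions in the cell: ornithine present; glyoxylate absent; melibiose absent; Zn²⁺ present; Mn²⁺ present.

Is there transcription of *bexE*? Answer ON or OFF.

Ornithine is present, so SibN is active.
No repressor is bound and SibN is active, so *oxaG* is transcribed.
So OxaG is produced and active.
Melibiose is absent, so TorE is active.
No repressor is bound and TorE is active, so *wexK* is transcribed.
So WexK is produced and active.
No repressor is bound and WexK is active, so *lutK* is transcribed.
So LutK is produced and active.
Glyoxylate is absent, so DovC is active.
No repressor is bound and DovC is active, so *gixR* is transcribed.
So GixR is produced and active.
With repressor GixR bound, *morK* is not transcribed.
So MorK is not produced.
Mn²⁺ is present, so LomZ is active.
Zn²⁺ is present, so QuvP is inactive.
With repressor LomZ bound, *fubZ* is not transcribed.
So FubZ is not produced.
Required activator FubZ is absent, so *velV* is not transcribed.
So VelV is not produced.
With no repressor bound, *velD* is transcribed.
So VelD is produced and active.
With repressor LutK bound, *bexE* is not transcribed.

OFF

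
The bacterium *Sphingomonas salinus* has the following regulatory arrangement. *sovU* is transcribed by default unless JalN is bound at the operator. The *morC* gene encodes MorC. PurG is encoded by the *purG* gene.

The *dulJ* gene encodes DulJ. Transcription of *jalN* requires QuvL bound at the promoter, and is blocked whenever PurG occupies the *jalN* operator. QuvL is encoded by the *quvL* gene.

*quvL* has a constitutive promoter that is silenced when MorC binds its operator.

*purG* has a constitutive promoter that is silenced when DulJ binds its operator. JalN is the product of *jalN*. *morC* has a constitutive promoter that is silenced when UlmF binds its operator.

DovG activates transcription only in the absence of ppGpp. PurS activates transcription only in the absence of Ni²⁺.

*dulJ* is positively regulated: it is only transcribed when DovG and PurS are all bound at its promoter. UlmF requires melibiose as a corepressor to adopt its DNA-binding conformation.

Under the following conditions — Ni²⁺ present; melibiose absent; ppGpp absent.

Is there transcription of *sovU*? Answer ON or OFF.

ON

ppGpp is absent, so DovG is active.
Ni²⁺ is present, so PurS is inactive.
Required activator PurS is absent, so *dulJ* is not transcribed.
So DulJ is not produced.
With no repressor bound, *purG* is transcribed.
So PurG is produced and active.
Melibiose is absent, so UlmF is inactive.
With no repressor bound, *morC* is transcribed.
So MorC is produced and active.
With repressor MorC bound, *quvL* is not transcribed.
So QuvL is not produced.
With repressor PurG bound, *jalN* is not transcribed.
So JalN is not produced.
With no repressor bound, *sovU* is transcribed.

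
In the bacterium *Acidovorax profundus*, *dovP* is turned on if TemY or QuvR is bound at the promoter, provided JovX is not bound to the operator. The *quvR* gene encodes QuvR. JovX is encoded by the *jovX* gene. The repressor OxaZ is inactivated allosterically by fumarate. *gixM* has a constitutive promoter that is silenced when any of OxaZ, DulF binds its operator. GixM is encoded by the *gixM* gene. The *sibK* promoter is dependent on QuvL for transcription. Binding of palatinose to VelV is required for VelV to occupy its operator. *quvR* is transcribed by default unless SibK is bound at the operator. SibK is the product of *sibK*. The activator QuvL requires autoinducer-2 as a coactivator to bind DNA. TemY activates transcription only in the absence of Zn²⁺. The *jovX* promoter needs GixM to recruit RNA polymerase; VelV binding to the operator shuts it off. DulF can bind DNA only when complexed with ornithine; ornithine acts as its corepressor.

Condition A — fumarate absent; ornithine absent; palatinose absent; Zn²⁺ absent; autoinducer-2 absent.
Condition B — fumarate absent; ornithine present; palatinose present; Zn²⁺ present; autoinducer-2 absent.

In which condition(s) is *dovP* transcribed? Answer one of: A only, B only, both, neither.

both

Condition A:
Fumarate is absent, so OxaZ is active.
Ornithine is absent, so DulF is inactive.
With repressor OxaZ bound, *gixM* is not transcribed.
So GixM is not produced.
Palatinose is absent, so VelV is inactive.
Required activator GixM is absent, so *jovX* is not transcribed.
So JovX is not produced.
Zn²⁺ is absent, so TemY is active.
Autoinducer-2 is absent, so QuvL is inactive.
Required activator QuvL is absent, so *sibK* is not transcribed.
So SibK is not produced.
With no repressor bound, *quvR* is transcribed.
So QuvR is produced and active.
Activator TemY is present, so *dovP* is transcribed.
→ *dovP* is ON in A.
Condition B:
Fumarate is absent, so OxaZ is active.
Ornithine is present, so DulF is active.
With repressor OxaZ bound, *gixM* is not transcribed.
So GixM is not produced.
Palatinose is present, so VelV is active.
With repressor VelV bound, *jovX* is not transcribed.
So JovX is not produced.
Zn²⁺ is present, so TemY is inactive.
Autoinducer-2 is absent, so QuvL is inactive.
Required activator QuvL is absent, so *sibK* is not transcribed.
So SibK is not produced.
With no repressor bound, *quvR* is transcribed.
So QuvR is produced and active.
Activator QuvR is present, so *dovP* is transcribed.
→ *dovP* is ON in B.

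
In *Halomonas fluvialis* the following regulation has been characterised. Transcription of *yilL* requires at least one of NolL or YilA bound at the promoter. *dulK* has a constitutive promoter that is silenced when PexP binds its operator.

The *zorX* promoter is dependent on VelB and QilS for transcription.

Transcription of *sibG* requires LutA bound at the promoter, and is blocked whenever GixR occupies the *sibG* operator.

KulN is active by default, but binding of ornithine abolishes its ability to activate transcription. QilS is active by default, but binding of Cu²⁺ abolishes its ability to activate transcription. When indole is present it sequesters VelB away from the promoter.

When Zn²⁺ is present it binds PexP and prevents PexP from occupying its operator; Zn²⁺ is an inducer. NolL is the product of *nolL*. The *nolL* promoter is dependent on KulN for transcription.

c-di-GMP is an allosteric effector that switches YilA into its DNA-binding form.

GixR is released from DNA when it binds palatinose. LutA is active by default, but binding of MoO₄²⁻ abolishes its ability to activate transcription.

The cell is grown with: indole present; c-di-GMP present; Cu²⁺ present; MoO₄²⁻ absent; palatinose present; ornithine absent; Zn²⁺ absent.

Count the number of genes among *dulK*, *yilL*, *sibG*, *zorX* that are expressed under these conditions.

2

Zn²⁺ is absent, so PexP is active.
With repressor PexP bound, *dulK* is not transcribed.
→ *dulK* is OFF.
Ornithine is absent, so KulN is active.
No repressor is bound and KulN is active, so *nolL* is transcribed.
So NolL is produced and active.
c-di-GMP is present, so YilA is active.
Activator NolL is present, so *yilL* is transcribed.
→ *yilL* is ON.
MoO₄²⁻ is absent, so LutA is active.
Palatinose is present, so GixR is inactive.
No repressor is bound and LutA is active, so *sibG* is transcribed.
→ *sibG* is ON.
Indole is present, so VelB is inactive.
Cu²⁺ is present, so QilS is inactive.
Required activator VelB is absent, so *zorX* is not transcribed.
→ *zorX* is OFF.
2 of the 4 genes are transcribed.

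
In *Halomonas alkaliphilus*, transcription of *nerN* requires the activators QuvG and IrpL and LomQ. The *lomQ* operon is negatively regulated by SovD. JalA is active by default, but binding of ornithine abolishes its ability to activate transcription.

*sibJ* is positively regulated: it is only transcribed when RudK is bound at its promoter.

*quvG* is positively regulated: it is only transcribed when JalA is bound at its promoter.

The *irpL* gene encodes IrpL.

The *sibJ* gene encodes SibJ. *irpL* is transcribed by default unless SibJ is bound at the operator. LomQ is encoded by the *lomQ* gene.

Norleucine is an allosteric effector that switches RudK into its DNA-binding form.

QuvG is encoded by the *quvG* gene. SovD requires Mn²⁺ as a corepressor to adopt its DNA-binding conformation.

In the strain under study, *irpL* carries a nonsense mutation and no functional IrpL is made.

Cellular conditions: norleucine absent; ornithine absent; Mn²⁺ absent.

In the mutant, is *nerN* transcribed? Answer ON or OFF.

OFF

Ornithine is absent, so JalA is active.
No repressor is bound and JalA is active, so *quvG* is transcribed.
So QuvG is produced and active.
IrpL is non-functional in this strain, so it has no effect.
Mn²⁺ is absent, so SovD is inactive.
With no repressor bound, *lomQ* is transcribed.
So LomQ is produced and active.
Required activator IrpL is absent, so *nerN* is not transcribed.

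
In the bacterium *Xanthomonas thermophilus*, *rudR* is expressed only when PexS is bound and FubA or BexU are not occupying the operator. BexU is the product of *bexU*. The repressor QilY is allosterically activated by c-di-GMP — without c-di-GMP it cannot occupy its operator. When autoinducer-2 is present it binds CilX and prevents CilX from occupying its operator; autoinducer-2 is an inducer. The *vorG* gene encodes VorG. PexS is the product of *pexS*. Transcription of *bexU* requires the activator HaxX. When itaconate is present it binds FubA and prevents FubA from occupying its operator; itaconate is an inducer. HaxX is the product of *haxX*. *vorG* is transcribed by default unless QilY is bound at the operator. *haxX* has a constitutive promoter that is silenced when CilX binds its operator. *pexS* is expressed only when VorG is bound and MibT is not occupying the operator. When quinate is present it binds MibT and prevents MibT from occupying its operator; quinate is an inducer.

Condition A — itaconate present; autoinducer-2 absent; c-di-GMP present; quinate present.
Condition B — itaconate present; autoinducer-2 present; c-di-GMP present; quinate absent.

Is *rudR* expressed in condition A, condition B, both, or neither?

Condition A:
Itaconate is present, so FubA is inactive.
Autoinducer-2 is absent, so CilX is active.
With repressor CilX bound, *haxX* is not transcribed.
So HaxX is not produced.
Required activator HaxX is absent, so *bexU* is not transcribed.
So BexU is not produced.
c-di-GMP is present, so QilY is active.
With repressor QilY bound, *vorG* is not transcribed.
So VorG is not produced.
Quinate is present, so MibT is inactive.
Required activator VorG is absent, so *pexS* is not transcribed.
So PexS is not produced.
Required activator PexS is absent, so *rudR* is not transcribed.
→ *rudR* is OFF in A.
Condition B:
Itaconate is present, so FubA is inactive.
Autoinducer-2 is present, so CilX is inactive.
With no repressor bound, *haxX* is transcribed.
So HaxX is produced and active.
No repressor is bound and HaxX is active, so *bexU* is transcribed.
So BexU is produced and active.
c-di-GMP is present, so QilY is active.
With repressor QilY bound, *vorG* is not transcribed.
So VorG is not produced.
Quinate is absent, so MibT is active.
With repressor MibT bound, *pexS* is not transcribed.
So PexS is not produced.
With repressor BexU bound, *rudR* is not transcribed.
→ *rudR* is OFF in B.

neither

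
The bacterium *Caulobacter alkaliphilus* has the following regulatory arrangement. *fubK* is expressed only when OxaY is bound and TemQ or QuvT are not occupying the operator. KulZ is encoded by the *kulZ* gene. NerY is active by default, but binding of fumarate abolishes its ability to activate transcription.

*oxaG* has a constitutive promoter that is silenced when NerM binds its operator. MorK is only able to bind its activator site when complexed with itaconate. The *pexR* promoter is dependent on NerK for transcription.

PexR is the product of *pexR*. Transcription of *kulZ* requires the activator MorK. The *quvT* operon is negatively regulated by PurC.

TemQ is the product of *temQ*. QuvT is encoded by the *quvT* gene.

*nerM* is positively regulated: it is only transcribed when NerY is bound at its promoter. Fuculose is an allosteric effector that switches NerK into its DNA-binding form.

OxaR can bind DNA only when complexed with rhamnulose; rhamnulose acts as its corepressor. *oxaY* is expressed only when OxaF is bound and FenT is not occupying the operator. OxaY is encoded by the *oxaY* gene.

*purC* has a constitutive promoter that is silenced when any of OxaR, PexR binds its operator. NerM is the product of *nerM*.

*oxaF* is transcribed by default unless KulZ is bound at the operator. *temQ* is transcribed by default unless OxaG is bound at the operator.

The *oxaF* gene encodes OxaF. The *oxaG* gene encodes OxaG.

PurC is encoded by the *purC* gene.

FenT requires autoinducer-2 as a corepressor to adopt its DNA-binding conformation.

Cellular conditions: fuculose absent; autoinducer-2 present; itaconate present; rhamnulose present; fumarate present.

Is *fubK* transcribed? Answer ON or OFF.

Fumarate is present, so NerY is inactive.
Required activator NerY is absent, so *nerM* is not transcribed.
So NerM is not produced.
With no repressor bound, *oxaG* is transcribed.
So OxaG is produced and active.
With repressor OxaG bound, *temQ* is not transcribed.
So TemQ is not produced.
Rhamnulose is present, so OxaR is active.
Fuculose is absent, so NerK is inactive.
Required activator NerK is absent, so *pexR* is not transcribed.
So PexR is not produced.
With repressor OxaR bound, *purC* is not transcribed.
So PurC is not produced.
With no repressor bound, *quvT* is transcribed.
So QuvT is produced and active.
Autoinducer-2 is present, so FenT is active.
Itaconate is present, so MorK is active.
No repressor is bound and MorK is active, so *kulZ* is transcribed.
So KulZ is produced and active.
With repressor KulZ bound, *oxaF* is not transcribed.
So OxaF is not produced.
With repressor FenT bound, *oxaY* is not transcribed.
So OxaY is not produced.
With repressor QuvT bound, *fubK* is not transcribed.

OFF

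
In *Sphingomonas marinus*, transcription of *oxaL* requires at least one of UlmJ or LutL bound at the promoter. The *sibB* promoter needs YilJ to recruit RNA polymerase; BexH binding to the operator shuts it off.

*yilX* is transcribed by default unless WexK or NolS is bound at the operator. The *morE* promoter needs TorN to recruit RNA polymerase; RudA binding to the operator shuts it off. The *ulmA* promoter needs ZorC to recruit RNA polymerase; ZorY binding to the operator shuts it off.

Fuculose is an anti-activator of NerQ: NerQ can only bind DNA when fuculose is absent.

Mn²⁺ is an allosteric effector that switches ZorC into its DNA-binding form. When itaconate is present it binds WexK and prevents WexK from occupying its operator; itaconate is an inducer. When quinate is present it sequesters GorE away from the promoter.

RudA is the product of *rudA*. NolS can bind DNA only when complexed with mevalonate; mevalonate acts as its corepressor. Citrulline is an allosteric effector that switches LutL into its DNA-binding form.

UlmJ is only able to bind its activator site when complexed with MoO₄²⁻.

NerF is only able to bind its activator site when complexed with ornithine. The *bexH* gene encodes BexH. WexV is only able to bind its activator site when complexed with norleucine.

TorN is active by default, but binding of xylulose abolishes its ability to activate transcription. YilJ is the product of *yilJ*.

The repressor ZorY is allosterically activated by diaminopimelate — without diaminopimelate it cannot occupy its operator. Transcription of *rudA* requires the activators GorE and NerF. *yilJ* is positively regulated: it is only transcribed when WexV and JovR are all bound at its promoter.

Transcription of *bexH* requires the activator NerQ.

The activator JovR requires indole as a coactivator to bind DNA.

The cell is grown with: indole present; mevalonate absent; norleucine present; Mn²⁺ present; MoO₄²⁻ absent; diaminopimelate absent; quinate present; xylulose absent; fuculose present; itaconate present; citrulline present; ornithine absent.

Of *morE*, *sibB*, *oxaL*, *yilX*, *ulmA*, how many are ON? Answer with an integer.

5

Quinate is present, so GorE is inactive.
Ornithine is absent, so NerF is inactive.
Required activator GorE is absent, so *rudA* is not transcribed.
So RudA is not produced.
Xylulose is absent, so TorN is active.
No repressor is bound and TorN is active, so *morE* is transcribed.
→ *morE* is ON.
Norleucine is present, so WexV is active.
Indole is present, so JovR is active.
No repressor is bound and WexV and JovR are active, so *yilJ* is transcribed.
So YilJ is produced and active.
Fuculose is present, so NerQ is inactive.
Required activator NerQ is absent, so *bexH* is not transcribed.
So BexH is not produced.
No repressor is bound and YilJ is active, so *sibB* is transcribed.
→ *sibB* is ON.
MoO₄²⁻ is absent, so UlmJ is inactive.
Citrulline is present, so LutL is active.
Activator LutL is present, so *oxaL* is transcribed.
→ *oxaL* is ON.
Itaconate is present, so WexK is inactive.
Mevalonate is absent, so NolS is inactive.
With no repressor bound, *yilX* is transcribed.
→ *yilX* is ON.
Diaminopimelate is absent, so ZorY is inactive.
Mn²⁺ is present, so ZorC is active.
No repressor is bound and ZorC is active, so *ulmA* is transcribed.
→ *ulmA* is ON.
5 of the 5 genes are transcribed.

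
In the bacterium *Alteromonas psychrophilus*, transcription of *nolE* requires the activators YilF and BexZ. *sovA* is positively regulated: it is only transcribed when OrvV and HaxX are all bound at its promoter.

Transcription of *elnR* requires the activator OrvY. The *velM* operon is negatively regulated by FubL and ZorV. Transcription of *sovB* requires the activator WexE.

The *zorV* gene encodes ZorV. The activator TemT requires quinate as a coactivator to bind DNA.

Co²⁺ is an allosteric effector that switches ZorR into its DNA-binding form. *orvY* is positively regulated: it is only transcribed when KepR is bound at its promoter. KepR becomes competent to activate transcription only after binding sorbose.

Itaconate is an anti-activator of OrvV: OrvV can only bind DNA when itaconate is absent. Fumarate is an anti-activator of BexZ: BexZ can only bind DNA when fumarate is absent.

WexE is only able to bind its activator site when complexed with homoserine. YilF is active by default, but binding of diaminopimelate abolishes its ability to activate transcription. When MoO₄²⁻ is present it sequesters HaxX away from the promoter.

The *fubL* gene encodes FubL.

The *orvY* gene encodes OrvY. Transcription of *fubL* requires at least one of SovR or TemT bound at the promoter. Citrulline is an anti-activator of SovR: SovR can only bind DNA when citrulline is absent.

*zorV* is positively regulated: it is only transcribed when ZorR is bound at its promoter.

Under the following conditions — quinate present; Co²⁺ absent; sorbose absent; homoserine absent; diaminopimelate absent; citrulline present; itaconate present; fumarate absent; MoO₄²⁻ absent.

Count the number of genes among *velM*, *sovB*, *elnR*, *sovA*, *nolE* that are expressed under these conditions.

1

Citrulline is present, so SovR is inactive.
Quinate is present, so TemT is active.
Activator TemT is present, so *fubL* is transcribed.
So FubL is produced and active.
Co²⁺ is absent, so ZorR is inactive.
Required activator ZorR is absent, so *zorV* is not transcribed.
So ZorV is not produced.
With repressor FubL bound, *velM* is not transcribed.
→ *velM* is OFF.
Homoserine is absent, so WexE is inactive.
Required activator WexE is absent, so *sovB* is not transcribed.
→ *sovB* is OFF.
Sorbose is absent, so KepR is inactive.
Required activator KepR is absent, so *orvY* is not transcribed.
So OrvY is not produced.
Required activator OrvY is absent, so *elnR* is not transcribed.
→ *elnR* is OFF.
Itaconate is present, so OrvV is inactive.
MoO₄²⁻ is absent, so HaxX is active.
Required activator OrvV is absent, so *sovA* is not transcribed.
→ *sovA* is OFF.
Diaminopimelate is absent, so YilF is active.
Fumarate is absent, so BexZ is active.
No repressor is bound and YilF and BexZ are active, so *nolE* is transcribed.
→ *nolE* is ON.
1 of the 5 genes is transcribed.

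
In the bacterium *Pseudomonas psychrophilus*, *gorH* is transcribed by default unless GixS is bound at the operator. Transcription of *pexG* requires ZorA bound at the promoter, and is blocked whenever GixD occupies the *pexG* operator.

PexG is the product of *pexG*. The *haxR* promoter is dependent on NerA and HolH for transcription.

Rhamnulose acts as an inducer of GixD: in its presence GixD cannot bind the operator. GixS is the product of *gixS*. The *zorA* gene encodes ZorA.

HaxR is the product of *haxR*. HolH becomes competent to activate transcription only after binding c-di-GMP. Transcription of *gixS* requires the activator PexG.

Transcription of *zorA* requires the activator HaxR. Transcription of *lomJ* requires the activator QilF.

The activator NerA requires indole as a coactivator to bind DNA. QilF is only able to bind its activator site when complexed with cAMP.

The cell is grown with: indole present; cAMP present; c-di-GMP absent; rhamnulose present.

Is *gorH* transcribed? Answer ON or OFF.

ON

Indole is present, so NerA is active.
c-di-GMP is absent, so HolH is inactive.
Required activator HolH is absent, so *haxR* is not transcribed.
So HaxR is not produced.
Required activator HaxR is absent, so *zorA* is not transcribed.
So ZorA is not produced.
Rhamnulose is present, so GixD is inactive.
Required activator ZorA is absent, so *pexG* is not transcribed.
So PexG is not produced.
Required activator PexG is absent, so *gixS* is not transcribed.
So GixS is not produced.
With no repressor bound, *gorH* is transcribed.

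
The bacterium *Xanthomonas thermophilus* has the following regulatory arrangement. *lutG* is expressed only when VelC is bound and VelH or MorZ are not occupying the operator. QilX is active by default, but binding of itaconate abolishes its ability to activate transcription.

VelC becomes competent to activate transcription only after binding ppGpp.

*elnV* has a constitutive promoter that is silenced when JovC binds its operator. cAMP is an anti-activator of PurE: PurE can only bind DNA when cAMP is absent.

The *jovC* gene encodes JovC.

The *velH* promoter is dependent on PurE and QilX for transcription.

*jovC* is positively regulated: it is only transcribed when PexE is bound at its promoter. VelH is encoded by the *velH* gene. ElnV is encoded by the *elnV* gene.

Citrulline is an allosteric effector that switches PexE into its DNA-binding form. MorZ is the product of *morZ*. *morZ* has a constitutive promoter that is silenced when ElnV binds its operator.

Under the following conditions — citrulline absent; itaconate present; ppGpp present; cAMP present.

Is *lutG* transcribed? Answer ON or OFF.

cAMP is present, so PurE is inactive.
Itaconate is present, so QilX is inactive.
Required activator PurE is absent, so *velH* is not transcribed.
So VelH is not produced.
Citrulline is absent, so PexE is inactive.
Required activator PexE is absent, so *jovC* is not transcribed.
So JovC is not produced.
With no repressor bound, *elnV* is transcribed.
So ElnV is produced and active.
With repressor ElnV bound, *morZ* is not transcribed.
So MorZ is not produced.
ppGpp is present, so VelC is active.
No repressor is bound and VelC is active, so *lutG* is transcribed.

ON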